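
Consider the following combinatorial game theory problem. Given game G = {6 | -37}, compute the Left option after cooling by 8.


Original game: {6 | -37} (a switch {a | b} with a > b).
Cooling by t (for t below the temperature (a - b)/2 = 43/2) taxes each move by t: {a | b} cooled by t is {a - t | b + t}.
Cooling amount: t = 8
Cooled Left option: 6 - 8 = -2
Cooled Right option: -37 + 8 = -29
Cooled game: {-2 | -29}
Left option = -2

-2


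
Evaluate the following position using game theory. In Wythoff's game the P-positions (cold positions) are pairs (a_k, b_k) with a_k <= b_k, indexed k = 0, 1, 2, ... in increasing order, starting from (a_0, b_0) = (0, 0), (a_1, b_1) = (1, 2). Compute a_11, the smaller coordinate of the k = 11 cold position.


By Wythoff's theorem, a_k = floor(k * phi) and b_k = floor(k * phi^2) = a_k + k, where phi = (1 + sqrt(5))/2 is the golden ratio.
phi = (1 + sqrt(5))/2 = 1.618034
k = 11
k * phi = 11 * 1.618034 = 17.798374
a_11 = floor(k * phi) = 17

17


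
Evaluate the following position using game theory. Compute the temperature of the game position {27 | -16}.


The game is {27 | -16}, a switch {a | b} with numbers a > b.
Cooling {a | b} by t gives {a - t | b + t}, which stops being hot when a - t = b + t, i.e. at t = (a - b)/2. So the temperature of a switch is (a - b)/2.
Temperature = (Left option - Right option) / 2
= (27 - (-16)) / 2
= 43 / 2
= 43/2

43/2


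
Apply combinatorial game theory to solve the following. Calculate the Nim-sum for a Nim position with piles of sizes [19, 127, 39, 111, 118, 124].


We need the XOR (exclusive or) of all pile sizes.
After XOR-ing pile 1 (size 19): 0 XOR 19 = 19
After XOR-ing pile 2 (size 127): 19 XOR 127 = 108
After XOR-ing pile 3 (size 39): 108 XOR 39 = 75
After XOR-ing pile 4 (size 111): 75 XOR 111 = 36
After XOR-ing pile 5 (size 118): 36 XOR 118 = 82
After XOR-ing pile 6 (size 124): 82 XOR 124 = 46
The Nim-value of this position is 46.

46


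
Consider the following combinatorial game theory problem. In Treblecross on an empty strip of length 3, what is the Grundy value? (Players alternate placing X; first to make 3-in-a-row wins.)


Treblecross: place X on empty cells; 3-in-a-row wins.
Playing within two cells of an existing X lets the opponent win at once, so sensible play treats the cells i-2..i+2 around each X as dead. The player left with no safe cell loses, so this is a normal-play take-away game on strips of safe cells.
Placing X at cell i (0-indexed) of a strip of k safe cells leaves independent strips of sizes max(0, i-2) and max(0, k-i-3). Hence G(k) = mex{ G(max(0,i-2)) XOR G(max(0,k-i-3)) : 0 <= i < k }, with G(0) = 0.
G(1): splits (0,0):0^0=0 -> mex({0}) = 1
G(2): splits (0,0):0^0=0 -> mex({0}) = 1
G(3): splits (0,0):0^0=0 -> mex({0}) = 1
Therefore G(3) = 1.

1


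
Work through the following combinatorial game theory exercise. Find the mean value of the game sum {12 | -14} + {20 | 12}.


G1 = {12 | -14}, G2 = {20 | 12}
Each is a switch {a | b} with numbers a > b; its mean value is (a + b)/2, and mean value is additive over game sums: m(G1 + G2) = m(G1) + m(G2).
Mean of G1 = (12 + (-14))/2 = -2/2 = -1
Mean of G2 = (20 + (12))/2 = 32/2 = 16
Mean of G1 + G2 = -1 + 16 = 15

15


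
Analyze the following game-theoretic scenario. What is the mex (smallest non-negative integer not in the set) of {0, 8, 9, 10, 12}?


Set = {0, 8, 9, 10, 12}
0 is in the set.
1 is NOT in the set. This is the mex.
mex = 1

1


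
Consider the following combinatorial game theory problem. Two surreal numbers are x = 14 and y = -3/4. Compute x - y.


x = 14, y = -3/4
Converting to common denominator: 4
x = 56/4, y = -3/4
x - y = 14 - -3/4 = 59/4

59/4


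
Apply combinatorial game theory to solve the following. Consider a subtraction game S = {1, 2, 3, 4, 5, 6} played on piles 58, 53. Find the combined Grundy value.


Subtraction set: {1, 2, 3, 4, 5, 6}
For this subtraction set, G(n) = n mod 7 (period = max + 1 = 7).
Pile 1 (size 58): G(58) = 58 mod 7 = 2
Pile 2 (size 53): G(53) = 53 mod 7 = 4
Total Grundy value = XOR of all: 2 XOR 4 = 6

6


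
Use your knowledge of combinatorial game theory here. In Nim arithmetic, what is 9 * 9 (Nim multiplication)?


Nim multiplication is bilinear over XOR: (u XOR v) * w = (u*w) XOR (v*w).
So we split each operand into its bit components and XOR the pairwise Nim products.
9 = 1 + 8 (as XOR of powers of 2).
9 = 1 + 8 (as XOR of powers of 2).
Using the standard Nim-product table on single bits:
  2*2 = 3,   2*4 = 8,   2*8 = 12,
  4*4 = 6,   4*8 = 11,  8*8 = 13,
and  1*x = x (identity), k*l = l*k (commutative).
Pairwise Nim products:
  1 * 1 = 1
  1 * 8 = 8
  8 * 1 = 8
  8 * 8 = 13
XOR them: 1 XOR 8 XOR 8 XOR 13 = 12.
Result: 9 * 9 = 12 (in Nim).

12


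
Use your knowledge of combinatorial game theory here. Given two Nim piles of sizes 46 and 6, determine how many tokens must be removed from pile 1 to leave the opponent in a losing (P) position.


Piles: 46 and 6
Current XOR: 46 XOR 6 = 40 (non-zero, so this is an N-position).
To make the XOR zero, we need to find a move that balances the piles.
For pile 1 (size 46): target = 46 XOR 40 = 6
We reduce pile 1 from 46 to 6.
Tokens removed: 46 - 6 = 40
Verification: 6 XOR 6 = 0

40


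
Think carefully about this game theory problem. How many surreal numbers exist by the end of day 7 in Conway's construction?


Day 0: {|} = 0 is born. Count = 1.
Day n: the number of surreal numbers born by day n is 2^(n+1) - 1.
By day 0: 2^1 - 1 = 1
By day 1: 2^2 - 1 = 3
By day 2: 2^3 - 1 = 7
By day 3: 2^4 - 1 = 15
By day 4: 2^5 - 1 = 31
By day 5: 2^6 - 1 = 63
By day 6: 2^7 - 1 = 127
By day 7: 2^8 - 1 = 255
By day 7: 255 surreal numbers.

255


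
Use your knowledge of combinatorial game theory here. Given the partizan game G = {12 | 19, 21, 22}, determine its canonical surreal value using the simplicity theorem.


Left options: {12}, max = 12
Right options: {19, 21, 22}, min = 19
All options are numbers and max(Left) < min(Right), so by the simplicity theorem the value is the simplest (earliest-born) number strictly between 12 and 19.
Integers 13 through 18 all lie strictly between 12 and 19.
Among integers, the simplest (lowest birthday = smallest |n|; 0 is born on day 0, +-n on day n) is 13.
No non-integer in the interval can be simpler: if x is a non-integer in the interval, then floor(x) or ceil(x) also lies in the interval (the interval contains an integer), and both are proper prefixes of x's sign expansion, i.e. born earlier. So the game value is 13.
Game value = 13

13


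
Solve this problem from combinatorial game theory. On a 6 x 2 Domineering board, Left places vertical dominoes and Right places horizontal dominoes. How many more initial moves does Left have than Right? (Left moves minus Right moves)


Board is 6 x 2 (rows x cols).
Left (vertical) placements: (rows-1) * cols = 5 * 2 = 10
Right (horizontal) placements: rows * (cols-1) = 6 * 1 = 6
Advantage = Left - Right = 10 - 6 = 4

4


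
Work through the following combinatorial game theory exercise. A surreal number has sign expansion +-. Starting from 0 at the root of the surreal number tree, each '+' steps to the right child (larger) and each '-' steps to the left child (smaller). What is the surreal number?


Sign expansion: +-
Rule: track bounds (lo, hi), initially (-inf, +inf). On '+', the current value becomes lo and we move to the simplest number in (value, hi): value + 1 if hi = +inf, otherwise the midpoint (value + hi)/2. On '-', the current value becomes hi and we move to value - 1 if lo = -inf, otherwise the midpoint (lo + value)/2.
Start at 0.
Step 1: sign = +, move right. Bounds: (0, +inf). Value = 1
Step 2: sign = -, move left. Bounds: (0, 1). Value = 1/2
The surreal number with sign expansion +- is 1/2.

1/2


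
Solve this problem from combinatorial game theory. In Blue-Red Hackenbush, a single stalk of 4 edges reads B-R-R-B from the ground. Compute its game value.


Edges (from ground): B-R-R-B
By Berlekamp's sign-expansion rule, a Blue-Red Hackenbush stalk has the value of the surreal number whose sign sequence is the edge sequence with B -> + and R -> -.
Sign sequence: +--+
Trace the sign expansion in the surreal number tree, starting from 0:
Edge 1: B (sign +) -> bounds (0, +inf), value = 1
Edge 2: R (sign -) -> bounds (0, 1), value = 1/2
Edge 3: R (sign -) -> bounds (0, 1/2), value = 1/4
Edge 4: B (sign +) -> bounds (1/4, 1/2), value = 3/8
Game value = 3/8

3/8


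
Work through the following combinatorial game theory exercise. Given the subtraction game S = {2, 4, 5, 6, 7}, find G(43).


The subtraction set is S = {2, 4, 5, 6, 7}.
G(k) = mex{ G(k - s) : s in S, s <= k }. We compute iteratively: G(0) = 0.
G(1) = mex({}) = 0
G(2) = mex({0}) = 1
G(3) = mex({0}) = 1
G(4) = mex({0, 1}) = 2
G(5) = mex({0, 1}) = 2
G(6) = mex({0, 1, 2}) = 3
G(7) = mex({0, 1, 2}) = 3
G(8) = mex({0, 1, 2, 3}) = 4
G(9) = mex({1, 2, 3}) = 0
G(10) = mex({1, 2, 3, 4}) = 0
G(11) = mex({0, 2, 3}) = 1
G(12) = mex({0, 2, 3, 4}) = 1
G(13) = mex({0, 1, 3, 4}) = 2
G(14) = mex({0, 1, 3, 4}) = 2
G(15) = mex({0, 1, 2, 4}) = 3
Observe that G(9)..G(15) = 0, 0, 1, 1, 2, 2, 3 repeats G(0)..G(6) = 0, 0, 1, 1, 2, 2, 3.
For k >= max(S) = 7, G(k) is determined by the previous 7 values G(k-7)..G(k-1); a window of 7 consecutive values has recurred shifted by 9, so by induction G(k + 9) = G(k) for all k >= 0: the sequence is periodic from the start with period 9.
One period: G(0..8) = 0, 0, 1, 1, 2, 2, 3, 3, 4.
43 mod 9 = 7, so G(43) = G(7) = 3.

3


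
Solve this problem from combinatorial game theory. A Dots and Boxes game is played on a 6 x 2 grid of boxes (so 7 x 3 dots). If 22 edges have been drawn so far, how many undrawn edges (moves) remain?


Grid: 6 x 2 boxes, i.e. 7 rows and 3 columns of dots.
Horizontal edges: (rows + 1) * cols = 7 * 2 = 14
Vertical edges: rows * (cols + 1) = 6 * 3 = 18
Total edges: 14 + 18 = 32
Edges drawn: 22
Remaining: 32 - 22 = 10

10


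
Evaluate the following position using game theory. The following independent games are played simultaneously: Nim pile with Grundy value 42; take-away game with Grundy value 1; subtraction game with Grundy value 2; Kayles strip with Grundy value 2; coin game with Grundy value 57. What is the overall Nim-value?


By the Sprague-Grundy theorem, the Grundy value of a sum of games is the XOR of individual Grundy values.
Nim pile: Grundy value = 42. Running XOR: 0 XOR 42 = 42
take-away game: Grundy value = 1. Running XOR: 42 XOR 1 = 43
subtraction game: Grundy value = 2. Running XOR: 43 XOR 2 = 41
Kayles strip: Grundy value = 2. Running XOR: 41 XOR 2 = 43
coin game: Grundy value = 57. Running XOR: 43 XOR 57 = 18
The combined Grundy value is 18.

18


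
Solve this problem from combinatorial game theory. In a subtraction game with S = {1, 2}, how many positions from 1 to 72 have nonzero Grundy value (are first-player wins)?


Subtraction set S = {1, 2}, so G(n) = n mod 3.
G(n) = 0 when n is a multiple of 3.
Multiples of 3 in [1, 72]: 24
N-positions (nonzero Grundy) = 72 - 24 = 48

48


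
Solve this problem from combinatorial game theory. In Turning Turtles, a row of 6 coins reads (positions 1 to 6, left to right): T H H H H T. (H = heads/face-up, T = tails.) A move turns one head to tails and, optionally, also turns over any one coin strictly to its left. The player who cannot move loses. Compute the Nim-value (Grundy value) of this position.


Coins: T H H H H T
Key fact: a single head at position k behaves exactly like a Nim heap of size k (turning it to T and optionally flipping a coin at j < k corresponds to moving the heap from k to j, or to 0), and heads combine as a disjunctive sum (two heads at the same place would cancel, matching j XOR j = 0). So the Nim-value is the XOR of the 1-indexed positions of the heads.
Face-up positions (1-indexed): [2, 3, 4, 5]
XOR 0 with 2: 0 XOR 2 = 2
XOR 2 with 3: 2 XOR 3 = 1
XOR 1 with 4: 1 XOR 4 = 5
XOR 5 with 5: 5 XOR 5 = 0
Nim-value = 0

0


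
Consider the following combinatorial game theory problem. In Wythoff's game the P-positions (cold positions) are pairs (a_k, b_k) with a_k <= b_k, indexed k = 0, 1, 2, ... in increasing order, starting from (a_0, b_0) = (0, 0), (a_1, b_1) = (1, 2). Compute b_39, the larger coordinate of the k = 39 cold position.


By Wythoff's theorem, a_k = floor(k * phi) and b_k = floor(k * phi^2) = a_k + k, where phi = (1 + sqrt(5))/2 is the golden ratio.
phi = (1 + sqrt(5))/2 = 1.618034
phi^2 = phi + 1 = 2.618034
k = 39
k * phi^2 = 39 * 2.618034 = 102.103326
b_39 = floor(k * phi^2) = 102 (check: a_39 + k = 63 + 39 = 102)

102


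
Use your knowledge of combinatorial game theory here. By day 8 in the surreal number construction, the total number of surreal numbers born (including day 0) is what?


Day 0: {|} = 0 is born. Count = 1.
Day n: the number of surreal numbers born by day n is 2^(n+1) - 1.
By day 0: 2^1 - 1 = 1
By day 1: 2^2 - 1 = 3
By day 2: 2^3 - 1 = 7
By day 3: 2^4 - 1 = 15
By day 4: 2^5 - 1 = 31
By day 5: 2^6 - 1 = 63
By day 6: 2^7 - 1 = 127
By day 7: 2^8 - 1 = 255
By day 8: 2^9 - 1 = 511
By day 8: 511 surreal numbers.

511


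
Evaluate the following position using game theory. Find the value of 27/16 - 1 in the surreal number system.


x = 27/16, y = 1
Converting to common denominator: 16
x = 27/16, y = 16/16
x - y = 27/16 - 1 = 11/16

11/16


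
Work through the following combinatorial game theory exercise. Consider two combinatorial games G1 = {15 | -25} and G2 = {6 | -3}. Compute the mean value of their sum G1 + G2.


G1 = {15 | -25}, G2 = {6 | -3}
Each is a switch {a | b} with numbers a > b; its mean value is (a + b)/2, and mean value is additive over game sums: m(G1 + G2) = m(G1) + m(G2).
Mean of G1 = (15 + (-25))/2 = -10/2 = -5
Mean of G2 = (6 + (-3))/2 = 3/2 = 3/2
Mean of G1 + G2 = -5 + 3/2 = -7/2

-7/2


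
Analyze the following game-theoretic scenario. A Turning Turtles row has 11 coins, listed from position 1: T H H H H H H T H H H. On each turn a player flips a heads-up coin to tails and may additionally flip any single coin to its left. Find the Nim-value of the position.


Coins: T H H H H H H T H H H
Key fact: a single head at position k behaves exactly like a Nim heap of size k (turning it to T and optionally flipping a coin at j < k corresponds to moving the heap from k to j, or to 0), and heads combine as a disjunctive sum (two heads at the same place would cancel, matching j XOR j = 0). So the Nim-value is the XOR of the 1-indexed positions of the heads.
Face-up positions (1-indexed): [2, 3, 4, 5, 6, 7, 9, 10, 11]
XOR 0 with 2: 0 XOR 2 = 2
XOR 2 with 3: 2 XOR 3 = 1
XOR 1 with 4: 1 XOR 4 = 5
XOR 5 with 5: 5 XOR 5 = 0
XOR 0 with 6: 0 XOR 6 = 6
XOR 6 with 7: 6 XOR 7 = 1
XOR 1 with 9: 1 XOR 9 = 8
XOR 8 with 10: 8 XOR 10 = 2
XOR 2 with 11: 2 XOR 11 = 9
Nim-value = 9

9


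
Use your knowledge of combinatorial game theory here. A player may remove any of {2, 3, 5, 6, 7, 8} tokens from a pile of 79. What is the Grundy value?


The subtraction set is S = {2, 3, 5, 6, 7, 8}.
G(k) = mex{ G(k - s) : s in S, s <= k }. We compute iteratively: G(0) = 0.
G(1) = mex({}) = 0
G(2) = mex({0}) = 1
G(3) = mex({0}) = 1
G(4) = mex({0, 1}) = 2
G(5) = mex({0, 1}) = 2
G(6) = mex({0, 1, 2}) = 3
G(7) = mex({0, 1, 2}) = 3
G(8) = mex({0, 1, 2, 3}) = 4
G(9) = mex({0, 1, 2, 3}) = 4
G(10) = mex({1, 2, 3, 4}) = 0
G(11) = mex({1, 2, 3, 4}) = 0
G(12) = mex({0, 2, 3, 4}) = 1
G(13) = mex({0, 2, 3, 4}) = 1
G(14) = mex({0, 1, 3, 4}) = 2
G(15) = mex({0, 1, 3, 4}) = 2
G(16) = mex({0, 1, 2, 4}) = 3
G(17) = mex({0, 1, 2, 4}) = 3
Observe that G(10)..G(17) = 0, 0, 1, 1, 2, 2, 3, 3 repeats G(0)..G(7) = 0, 0, 1, 1, 2, 2, 3, 3.
For k >= max(S) = 8, G(k) is determined by the previous 8 values G(k-8)..G(k-1); a window of 8 consecutive values has recurred shifted by 10, so by induction G(k + 10) = G(k) for all k >= 0: the sequence is periodic from the start with period 10.
One period: G(0..9) = 0, 0, 1, 1, 2, 2, 3, 3, 4, 4.
79 mod 10 = 9, so G(79) = G(9) = 4.

4


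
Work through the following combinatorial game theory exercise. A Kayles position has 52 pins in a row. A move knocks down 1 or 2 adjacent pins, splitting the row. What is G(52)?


Kayles: a move removes 1 or 2 adjacent pins from a contiguous row.
Removing pins from a row of k leaves two independent rows (a, b) with a + b = k - 1 (one pin) or a + b = k - 2 (two pins); an end removal gives a = 0.
By Sprague-Grundy, G(k) = mex{ G(a) XOR G(b) } over all these splits. G(0) = 0.
G(1): splits (0,0):0^0=0 -> mex({0}) = 1
G(2): splits (0,1):0^1=1 (0,0):0^0=0 -> mex({0, 1}) = 2
G(3): splits (0,2):0^2=2 (1,1):1^1=0 (0,1):0^1=1 -> mex({0, 1, 2}) = 3
G(4): splits (0,3):0^3=3 (1,2):1^2=3 (0,2):0^2=2 (1,1):1^1=0 -> mex({0, 2, 3}) = 1
G(5): splits (0,4):0^1=1 (1,3):1^3=2 (2,2):2^2=0 (0,3):0^3=3 (1,2):1^2=3 -> mex({0, 1, 2, 3}) = 4
G(6) = mex({0, 1, 2, 4}) = 3
G(7) = mex({0, 1, 3, 4, 5}) = 2
G(8) = mex({0, 2, 3, 5, 6}) = 1
G(9) = mex({0, 1, 2, 3, 6, 7}) = 4
G(10) = mex({0, 1, 3, 4, 5, 7}) = 2
G(11) = mex({0, 1, 2, 3, 4, 5}) = 6
G(12) = mex({0, 1, 2, 3, 5, 6, 7}) = 4
G(13) = mex({0, 2, 3, 4, 6, 7}) = 1
G(14) = mex({0, 1, 4, 5, 6, 7}) = 2
G(15) = mex({0, 1, 2, 3, 4, 5, 6}) = 7
G(16) = mex({0, 2, 3, 5, 6, 7}) = 1
G(17) = mex({0, 1, 2, 3, 5, 6, 7}) = 4
G(18) = mex({0, 1, 2, 4, 5, 6}) = 3
G(19) = mex({0, 1, 3, 4, 5, 7}) = 2
G(20) = mex({0, 2, 3, 4, 5, 6, 7}) = 1
G(21) = mex({0, 1, 2, 3, 5, 6, 7}) = 4
G(22) = mex({0, 1, 2, 3, 4, 5, 7}) = 6
G(23) = mex({0, 1, 2, 3, 4, 5, 6}) = 7
G(24) = mex({0, 1, 2, 3, 5, 6, 7}) = 4
G(25) = mex({0, 2, 3, 4, 6, 7}) = 1
G(26) = mex({0, 1, 3, 4, 5, 6, 7}) = 2
G(27) = mex({0, 1, 2, 3, 4, 5, 6, 7}) = 8
G(28) = mex({0, 1, 2, 3, 4, 6, 7, 8}) = 5
G(29) = mex({0, 1, 2, 3, 5, 6, 7, 8, 9}) = 4
G(30) = mex({0, 1, 2, 3, 4, 5, 6, 9, 10}) = 7
G(31) = mex({0, 1, 3, 4, 5, 7, 10, 11}) = 2
G(32) = mex({0, 2, 3, 4, 5, 6, 7, 9, 11}) = 1
G(33) = mex({0, 1, 2, 3, 4, 5, 6, 7, 9, 12}) = 8
G(34) = mex({0, 1, 2, 3, 4, 5, 7, 8, 11, 12}) = 6
G(35) = mex({0, 1, 2, 3, 4, 5, 6, 8, 9, 10, 11}) = 7
G(36) = mex({0, 1, 2, 3, 5, 6, 7, 9, 10}) = 4
G(37) = mex({0, 2, 3, 4, 6, 7, 9, 10, 11, 12}) = 1
G(38) = mex({0, 1, 3, 4, 5, 6, 7, 9, 10, 11, 12}) = 2
G(39) = mex({0, 1, 2, 4, 5, 6, 7, 9, 10, 12, 14}) = 3
G(40) = mex({0, 2, 3, 4, 6, 7, 11, 12, 14}) = 1
G(41) = mex({0, 1, 2, 3, 5, 6, 7, 9, 10, 11, 12}) = 4
G(42) = mex({0, 1, 2, 3, 4, 5, 6, 9, 10}) = 7
G(43) = mex({0, 1, 3, 4, 5, 7, 9, 10, 12, 15}) = 2
G(44) = mex({0, 2, 3, 4, 5, 6, 7, 9, 10, 12, 15}) = 1
G(45) = mex({0, 1, 2, 3, 4, 5, 6, 7, 9, 10, 12, 14}) = 8
G(46) = mex({0, 1, 3, 4, 5, 7, 8, 11, 12, 14}) = 2
G(47) = mex({0, 1, 2, 3, 4, 5, 6, 8, 9, 10, 11, 12}) = 7
G(48) = mex({0, 1, 2, 3, 5, 6, 7, 9, 10}) = 4
G(49) = mex({0, 2, 3, 4, 6, 7, 9, 10, 11, 12, 15}) = 1
G(50) = mex({0, 1, 4, 5, 6, 7, 9, 11, 12, 14, 15}) = 2
G(51) = mex({0, 1, 2, 3, 4, 5, 6, 7, 9, 12, 14, 15}) = 8
G(52) = mex({0, 2, 3, 4, 5, 6, 7, 8, 11, 12, 15}) = 1
Therefore G(52) = 1.

1


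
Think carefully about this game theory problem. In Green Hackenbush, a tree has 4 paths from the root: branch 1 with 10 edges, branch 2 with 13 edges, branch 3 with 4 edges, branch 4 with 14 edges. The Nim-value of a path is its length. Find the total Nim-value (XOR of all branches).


The tree has 4 branches from the ground vertex.
In Green Hackenbush, the Nim-value of a simple path of length k is k.
Branch 1: length 10, Nim-value = 10
Branch 2: length 13, Nim-value = 13
Branch 3: length 4, Nim-value = 4
Branch 4: length 14, Nim-value = 14
Total Nim-value = XOR of all branch values:
0 XOR 10 = 10
10 XOR 13 = 7
7 XOR 4 = 3
3 XOR 14 = 13
Nim-value of the tree = 13

13


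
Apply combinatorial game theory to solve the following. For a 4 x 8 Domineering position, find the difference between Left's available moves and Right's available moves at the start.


Board is 4 x 8 (rows x cols).
Left (vertical) placements: (rows-1) * cols = 3 * 8 = 24
Right (horizontal) placements: rows * (cols-1) = 4 * 7 = 28
Advantage = Left - Right = 24 - 28 = -4

-4


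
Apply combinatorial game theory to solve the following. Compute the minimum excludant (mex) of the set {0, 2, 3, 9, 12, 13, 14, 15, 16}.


Set = {0, 2, 3, 9, 12, 13, 14, 15, 16}
0 is in the set.
1 is NOT in the set. This is the mex.
mex = 1

1


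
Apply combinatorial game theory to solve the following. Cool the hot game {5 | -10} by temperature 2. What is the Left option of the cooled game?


Original game: {5 | -10} (a switch {a | b} with a > b).
Cooling by t (for t below the temperature (a - b)/2 = 15/2) taxes each move by t: {a | b} cooled by t is {a - t | b + t}.
Cooling amount: t = 2
Cooled Left option: 5 - 2 = 3
Cooled Right option: -10 + 2 = -8
Cooled game: {3 | -8}
Left option = 3

3


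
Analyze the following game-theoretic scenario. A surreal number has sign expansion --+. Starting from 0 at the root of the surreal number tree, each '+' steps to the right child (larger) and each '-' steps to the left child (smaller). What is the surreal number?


Sign expansion: --+
Rule: track bounds (lo, hi), initially (-inf, +inf). On '+', the current value becomes lo and we move to the simplest number in (value, hi): value + 1 if hi = +inf, otherwise the midpoint (value + hi)/2. On '-', the current value becomes hi and we move to value - 1 if lo = -inf, otherwise the midpoint (lo + value)/2.
Start at 0.
Step 1: sign = -, move left. Bounds: (-inf, 0). Value = -1
Step 2: sign = -, move left. Bounds: (-inf, -1). Value = -2
Step 3: sign = +, move right. Bounds: (-2, -1). Value = -3/2
The surreal number with sign expansion --+ is -3/2.

-3/2


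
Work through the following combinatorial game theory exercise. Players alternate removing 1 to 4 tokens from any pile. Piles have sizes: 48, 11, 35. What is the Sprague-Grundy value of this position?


Subtraction set: {1, 2, 3, 4}
For this subtraction set, G(n) = n mod 5 (period = max + 1 = 5).
Pile 1 (size 48): G(48) = 48 mod 5 = 3
Pile 2 (size 11): G(11) = 11 mod 5 = 1
Pile 3 (size 35): G(35) = 35 mod 5 = 0
Total Grundy value = XOR of all: 3 XOR 1 XOR 0 = 2

2


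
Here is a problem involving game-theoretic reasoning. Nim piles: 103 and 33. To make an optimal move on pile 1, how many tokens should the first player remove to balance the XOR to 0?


Piles: 103 and 33
Current XOR: 103 XOR 33 = 70 (non-zero, so this is an N-position).
To make the XOR zero, we need to find a move that balances the piles.
For pile 1 (size 103): target = 103 XOR 70 = 33
We reduce pile 1 from 103 to 33.
Tokens removed: 103 - 33 = 70
Verification: 33 XOR 33 = 0

70


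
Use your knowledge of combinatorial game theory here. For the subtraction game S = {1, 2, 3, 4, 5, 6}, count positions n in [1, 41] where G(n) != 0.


Subtraction set S = {1, 2, 3, 4, 5, 6}, so G(n) = n mod 7.
G(n) = 0 when n is a multiple of 7.
Multiples of 7 in [1, 41]: 5
N-positions (nonzero Grundy) = 41 - 5 = 36

36


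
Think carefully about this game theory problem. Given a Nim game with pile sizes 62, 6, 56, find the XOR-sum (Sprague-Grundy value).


We need the XOR (exclusive or) of all pile sizes.
After XOR-ing pile 1 (size 62): 0 XOR 62 = 62
After XOR-ing pile 2 (size 6): 62 XOR 6 = 56
After XOR-ing pile 3 (size 56): 56 XOR 56 = 0
The Nim-value of this position is 0.

0


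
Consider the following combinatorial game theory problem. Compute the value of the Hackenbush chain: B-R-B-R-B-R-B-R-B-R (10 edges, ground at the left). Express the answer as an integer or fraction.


Edges (from ground): B-R-B-R-B-R-B-R-B-R
By Berlekamp's sign-expansion rule, a Blue-Red Hackenbush stalk has the value of the surreal number whose sign sequence is the edge sequence with B -> + and R -> -.
Sign sequence: +-+-+-+-+-
Trace the sign expansion in the surreal number tree, starting from 0:
Edge 1: B (sign +) -> bounds (0, +inf), value = 1
Edge 2: R (sign -) -> bounds (0, 1), value = 1/2
Edge 3: B (sign +) -> bounds (1/2, 1), value = 3/4
Edge 4: R (sign -) -> bounds (1/2, 3/4), value = 5/8
Edge 5: B (sign +) -> bounds (5/8, 3/4), value = 11/16
Edge 6: R (sign -) -> bounds (5/8, 11/16), value = 21/32
Edge 7: B (sign +) -> bounds (21/32, 11/16), value = 43/64
Edge 8: R (sign -) -> bounds (21/32, 43/64), value = 85/128
Edge 9: B (sign +) -> bounds (85/128, 43/64), value = 171/256
Edge 10: R (sign -) -> bounds (85/128, 171/256), value = 341/512
Game value = 341/512

341/512


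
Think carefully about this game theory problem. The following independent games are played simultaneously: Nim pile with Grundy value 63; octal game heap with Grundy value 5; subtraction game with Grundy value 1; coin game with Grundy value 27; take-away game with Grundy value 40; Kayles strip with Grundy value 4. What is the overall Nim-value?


By the Sprague-Grundy theorem, the Grundy value of a sum of games is the XOR of individual Grundy values.
Nim pile: Grundy value = 63. Running XOR: 0 XOR 63 = 63
octal game heap: Grundy value = 5. Running XOR: 63 XOR 5 = 58
subtraction game: Grundy value = 1. Running XOR: 58 XOR 1 = 59
coin game: Grundy value = 27. Running XOR: 59 XOR 27 = 32
take-away game: Grundy value = 40. Running XOR: 32 XOR 40 = 8
Kayles strip: Grundy value = 4. Running XOR: 8 XOR 4 = 12
The combined Grundy value is 12.

12


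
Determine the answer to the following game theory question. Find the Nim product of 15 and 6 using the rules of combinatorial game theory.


Nim multiplication is bilinear over XOR: (u XOR v) * w = (u*w) XOR (v*w).
So we split each operand into its bit components and XOR the pairwise Nim products.
15 = 1 + 2 + 4 + 8 (as XOR of powers of 2).
6 = 2 + 4 (as XOR of powers of 2).
Using the standard Nim-product table on single bits:
  2*2 = 3,   2*4 = 8,   2*8 = 12,
  4*4 = 6,   4*8 = 11,  8*8 = 13,
and  1*x = x (identity), k*l = l*k (commutative).
Pairwise Nim products:
  1 * 2 = 2
  1 * 4 = 4
  2 * 2 = 3
  2 * 4 = 8
  4 * 2 = 8
  4 * 4 = 6
  8 * 2 = 12
  8 * 4 = 11
XOR them: 2 XOR 4 XOR 3 XOR 8 XOR 8 XOR 6 XOR 12 XOR 11 = 4.
Result: 15 * 6 = 4 (in Nim).

4


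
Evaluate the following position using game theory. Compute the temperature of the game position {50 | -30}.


The game is {50 | -30}, a switch {a | b} with numbers a > b.
Cooling {a | b} by t gives {a - t | b + t}, which stops being hot when a - t = b + t, i.e. at t = (a - b)/2. So the temperature of a switch is (a - b)/2.
Temperature = (Left option - Right option) / 2
= (50 - (-30)) / 2
= 80 / 2
= 40

40


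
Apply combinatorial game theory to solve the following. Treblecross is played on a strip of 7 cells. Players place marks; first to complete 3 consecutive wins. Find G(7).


Treblecross: place X on empty cells; 3-in-a-row wins.
Playing within two cells of an existing X lets the opponent win at once, so sensible play treats the cells i-2..i+2 around each X as dead. The player left with no safe cell loses, so this is a normal-play take-away game on strips of safe cells.
Placing X at cell i (0-indexed) of a strip of k safe cells leaves independent strips of sizes max(0, i-2) and max(0, k-i-3). Hence G(k) = mex{ G(max(0,i-2)) XOR G(max(0,k-i-3)) : 0 <= i < k }, with G(0) = 0.
G(1): splits (0,0):0^0=0 -> mex({0}) = 1
G(2): splits (0,0):0^0=0 -> mex({0}) = 1
G(3): splits (0,0):0^0=0 -> mex({0}) = 1
G(4): splits (0,1):0^1=1 (0,0):0^0=0 -> mex({0, 1}) = 2
G(5): splits (0,2):0^1=1 (0,1):0^1=1 (0,0):0^0=0 -> mex({0, 1}) = 2
G(6) = mex({1}) = 0
G(7) = mex({0, 1, 2}) = 3
Therefore G(7) = 3.

3


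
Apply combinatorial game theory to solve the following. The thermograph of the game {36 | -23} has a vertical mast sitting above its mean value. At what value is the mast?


Game = {36 | -23}, a switch {a | b} with numbers a > b.
Its thermograph has left wall a - t and right wall b + t, which meet at t = (a - b)/2, where both equal (a + b)/2. So the mast (mean value) is at (a + b)/2.
Mean = (36 + (-23))/2 = 13/2 = 13/2

13/2


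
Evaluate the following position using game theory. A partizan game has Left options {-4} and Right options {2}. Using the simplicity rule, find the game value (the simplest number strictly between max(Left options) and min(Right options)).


Left options: {-4}, max = -4
Right options: {2}, min = 2
All options are numbers and max(Left) < min(Right), so by the simplicity theorem the value is the simplest (earliest-born) number strictly between -4 and 2.
Integers -3 through 1 all lie strictly between -4 and 2.
Among integers, the simplest (lowest birthday = smallest |n|; 0 is born on day 0, +-n on day n) is 0.
No non-integer in the interval can be simpler: if x is a non-integer in the interval, then floor(x) or ceil(x) also lies in the interval (the interval contains an integer), and both are proper prefixes of x's sign expansion, i.e. born earlier. So the game value is 0.
Game value = 0

0


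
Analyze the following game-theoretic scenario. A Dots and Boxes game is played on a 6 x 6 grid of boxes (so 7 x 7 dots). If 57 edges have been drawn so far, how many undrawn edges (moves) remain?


Grid: 6 x 6 boxes, i.e. 7 rows and 7 columns of dots.
Horizontal edges: (rows + 1) * cols = 7 * 6 = 42
Vertical edges: rows * (cols + 1) = 6 * 7 = 42
Total edges: 42 + 42 = 84
Edges drawn: 57
Remaining: 84 - 57 = 27

27


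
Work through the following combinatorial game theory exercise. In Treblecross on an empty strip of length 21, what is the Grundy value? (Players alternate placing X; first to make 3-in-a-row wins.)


Treblecross: place X on empty cells; 3-in-a-row wins.
Playing within two cells of an existing X lets the opponent win at once, so sensible play treats the cells i-2..i+2 around each X as dead. The player left with no safe cell loses, so this is a normal-play take-away game on strips of safe cells.
Placing X at cell i (0-indexed) of a strip of k safe cells leaves independent strips of sizes max(0, i-2) and max(0, k-i-3). Hence G(k) = mex{ G(max(0,i-2)) XOR G(max(0,k-i-3)) : 0 <= i < k }, with G(0) = 0.
G(1): splits (0,0):0^0=0 -> mex({0}) = 1
G(2): splits (0,0):0^0=0 -> mex({0}) = 1
G(3): splits (0,0):0^0=0 -> mex({0}) = 1
G(4): splits (0,1):0^1=1 (0,0):0^0=0 -> mex({0, 1}) = 2
G(5): splits (0,2):0^1=1 (0,1):0^1=1 (0,0):0^0=0 -> mex({0, 1}) = 2
G(6) = mex({1}) = 0
G(7) = mex({0, 1, 2}) = 3
G(8) = mex({0, 1, 2}) = 3
G(9) = mex({0, 2}) = 1
G(10) = mex({0, 2, 3}) = 1
G(11) = mex({0, 3}) = 1
G(12) = mex({1, 3}) = 0
G(13) = mex({0, 1, 2, 3}) = 4
G(14) = mex({0, 1, 2}) = 3
G(15) = mex({0, 1, 2}) = 3
G(16) = mex({0, 1, 2, 4}) = 3
G(17) = mex({0, 1, 3, 4}) = 2
G(18) = mex({0, 1, 3, 4}) = 2
G(19) = mex({0, 1, 3, 5}) = 2
G(20) = mex({0, 1, 2, 3, 5}) = 4
G(21) = mex({0, 1, 2, 3, 5}) = 4
Therefore G(21) = 4.

4


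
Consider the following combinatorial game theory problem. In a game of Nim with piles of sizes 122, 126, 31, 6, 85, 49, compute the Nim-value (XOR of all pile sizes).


We need the XOR (exclusive or) of all pile sizes.
After XOR-ing pile 1 (size 122): 0 XOR 122 = 122
After XOR-ing pile 2 (size 126): 122 XOR 126 = 4
After XOR-ing pile 3 (size 31): 4 XOR 31 = 27
After XOR-ing pile 4 (size 6): 27 XOR 6 = 29
After XOR-ing pile 5 (size 85): 29 XOR 85 = 72
After XOR-ing pile 6 (size 49): 72 XOR 49 = 121
The Nim-value of this position is 121.

121


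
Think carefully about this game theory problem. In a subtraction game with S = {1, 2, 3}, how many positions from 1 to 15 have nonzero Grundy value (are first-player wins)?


Subtraction set S = {1, 2, 3}, so G(n) = n mod 4.
G(n) = 0 when n is a multiple of 4.
Multiples of 4 in [1, 15]: 3
N-positions (nonzero Grundy) = 15 - 3 = 12

12


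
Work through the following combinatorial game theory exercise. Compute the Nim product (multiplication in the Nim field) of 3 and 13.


Nim multiplication is bilinear over XOR: (u XOR v) * w = (u*w) XOR (v*w).
So we split each operand into its bit components and XOR the pairwise Nim products.
3 = 1 + 2 (as XOR of powers of 2).
13 = 1 + 4 + 8 (as XOR of powers of 2).
Using the standard Nim-product table on single bits:
  2*2 = 3,   2*4 = 8,   2*8 = 12,
  4*4 = 6,   4*8 = 11,  8*8 = 13,
and  1*x = x (identity), k*l = l*k (commutative).
Pairwise Nim products:
  1 * 1 = 1
  1 * 4 = 4
  1 * 8 = 8
  2 * 1 = 2
  2 * 4 = 8
  2 * 8 = 12
XOR them: 1 XOR 4 XOR 8 XOR 2 XOR 8 XOR 12 = 11.
Result: 3 * 13 = 11 (in Nim).

11


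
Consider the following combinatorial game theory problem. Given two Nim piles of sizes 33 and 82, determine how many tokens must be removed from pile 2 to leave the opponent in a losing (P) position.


Piles: 33 and 82
Current XOR: 33 XOR 82 = 115 (non-zero, so this is an N-position).
To make the XOR zero, we need to find a move that balances the piles.
For pile 2 (size 82): target = 82 XOR 115 = 33
We reduce pile 2 from 82 to 33.
Tokens removed: 82 - 33 = 49
Verification: 33 XOR 33 = 0

49


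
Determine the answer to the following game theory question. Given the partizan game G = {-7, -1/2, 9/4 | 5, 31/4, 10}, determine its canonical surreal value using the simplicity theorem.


Left options: {-7, -1/2, 9/4}, max = 9/4
Right options: {5, 31/4, 10}, min = 5
All options are numbers and max(Left) < min(Right), so by the simplicity theorem the value is the simplest (earliest-born) number strictly between 9/4 and 5.
Integers 3 through 4 all lie strictly between 9/4 and 5.
Among integers, the simplest (lowest birthday = smallest |n|; 0 is born on day 0, +-n on day n) is 3.
No non-integer in the interval can be simpler: if x is a non-integer in the interval, then floor(x) or ceil(x) also lies in the interval (the interval contains an integer), and both are proper prefixes of x's sign expansion, i.e. born earlier. So the game value is 3.
Game value = 3

3


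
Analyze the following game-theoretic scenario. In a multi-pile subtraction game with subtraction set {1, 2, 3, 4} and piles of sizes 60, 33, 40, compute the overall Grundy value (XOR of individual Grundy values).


Subtraction set: {1, 2, 3, 4}
For this subtraction set, G(n) = n mod 5 (period = max + 1 = 5).
Pile 1 (size 60): G(60) = 60 mod 5 = 0
Pile 2 (size 33): G(33) = 33 mod 5 = 3
Pile 3 (size 40): G(40) = 40 mod 5 = 0
Total Grundy value = XOR of all: 0 XOR 3 XOR 0 = 3

3


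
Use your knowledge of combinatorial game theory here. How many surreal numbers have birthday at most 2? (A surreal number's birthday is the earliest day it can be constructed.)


Day 0: {|} = 0 is born. Count = 1.
Day n: the number of surreal numbers born by day n is 2^(n+1) - 1.
By day 0: 2^1 - 1 = 1
By day 1: 2^2 - 1 = 3
By day 2: 2^3 - 1 = 7
By day 2: 7 surreal numbers.

7


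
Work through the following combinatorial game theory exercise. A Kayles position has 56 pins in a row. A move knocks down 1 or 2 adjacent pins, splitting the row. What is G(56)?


Kayles: a move removes 1 or 2 adjacent pins from a contiguous row.
Removing pins from a row of k leaves two independent rows (a, b) with a + b = k - 1 (one pin) or a + b = k - 2 (two pins); an end removal gives a = 0.
By Sprague-Grundy, G(k) = mex{ G(a) XOR G(b) } over all these splits. G(0) = 0.
G(1): splits (0,0):0^0=0 -> mex({0}) = 1
G(2): splits (0,1):0^1=1 (0,0):0^0=0 -> mex({0, 1}) = 2
G(3): splits (0,2):0^2=2 (1,1):1^1=0 (0,1):0^1=1 -> mex({0, 1, 2}) = 3
G(4): splits (0,3):0^3=3 (1,2):1^2=3 (0,2):0^2=2 (1,1):1^1=0 -> mex({0, 2, 3}) = 1
G(5): splits (0,4):0^1=1 (1,3):1^3=2 (2,2):2^2=0 (0,3):0^3=3 (1,2):1^2=3 -> mex({0, 1, 2, 3}) = 4
G(6) = mex({0, 1, 2, 4}) = 3
G(7) = mex({0, 1, 3, 4, 5}) = 2
G(8) = mex({0, 2, 3, 5, 6}) = 1
G(9) = mex({0, 1, 2, 3, 6, 7}) = 4
G(10) = mex({0, 1, 3, 4, 5, 7}) = 2
G(11) = mex({0, 1, 2, 3, 4, 5}) = 6
G(12) = mex({0, 1, 2, 3, 5, 6, 7}) = 4
G(13) = mex({0, 2, 3, 4, 6, 7}) = 1
G(14) = mex({0, 1, 4, 5, 6, 7}) = 2
G(15) = mex({0, 1, 2, 3, 4, 5, 6}) = 7
G(16) = mex({0, 2, 3, 5, 6, 7}) = 1
G(17) = mex({0, 1, 2, 3, 5, 6, 7}) = 4
G(18) = mex({0, 1, 2, 4, 5, 6}) = 3
G(19) = mex({0, 1, 3, 4, 5, 7}) = 2
G(20) = mex({0, 2, 3, 4, 5, 6, 7}) = 1
G(21) = mex({0, 1, 2, 3, 5, 6, 7}) = 4
G(22) = mex({0, 1, 2, 3, 4, 5, 7}) = 6
G(23) = mex({0, 1, 2, 3, 4, 5, 6}) = 7
G(24) = mex({0, 1, 2, 3, 5, 6, 7}) = 4
G(25) = mex({0, 2, 3, 4, 6, 7}) = 1
G(26) = mex({0, 1, 3, 4, 5, 6, 7}) = 2
G(27) = mex({0, 1, 2, 3, 4, 5, 6, 7}) = 8
G(28) = mex({0, 1, 2, 3, 4, 6, 7, 8}) = 5
G(29) = mex({0, 1, 2, 3, 5, 6, 7, 8, 9}) = 4
G(30) = mex({0, 1, 2, 3, 4, 5, 6, 9, 10}) = 7
G(31) = mex({0, 1, 3, 4, 5, 7, 10, 11}) = 2
G(32) = mex({0, 2, 3, 4, 5, 6, 7, 9, 11}) = 1
G(33) = mex({0, 1, 2, 3, 4, 5, 6, 7, 9, 12}) = 8
G(34) = mex({0, 1, 2, 3, 4, 5, 7, 8, 11, 12}) = 6
G(35) = mex({0, 1, 2, 3, 4, 5, 6, 8, 9, 10, 11}) = 7
G(36) = mex({0, 1, 2, 3, 5, 6, 7, 9, 10}) = 4
G(37) = mex({0, 2, 3, 4, 6, 7, 9, 10, 11, 12}) = 1
G(38) = mex({0, 1, 3, 4, 5, 6, 7, 9, 10, 11, 12}) = 2
G(39) = mex({0, 1, 2, 4, 5, 6, 7, 9, 10, 12, 14}) = 3
G(40) = mex({0, 2, 3, 4, 6, 7, 11, 12, 14}) = 1
G(41) = mex({0, 1, 2, 3, 5, 6, 7, 9, 10, 11, 12}) = 4
G(42) = mex({0, 1, 2, 3, 4, 5, 6, 9, 10}) = 7
G(43) = mex({0, 1, 3, 4, 5, 7, 9, 10, 12, 15}) = 2
G(44) = mex({0, 2, 3, 4, 5, 6, 7, 9, 10, 12, 15}) = 1
G(45) = mex({0, 1, 2, 3, 4, 5, 6, 7, 9, 10, 12, 14}) = 8
G(46) = mex({0, 1, 3, 4, 5, 7, 8, 11, 12, 14}) = 2
G(47) = mex({0, 1, 2, 3, 4, 5, 6, 8, 9, 10, 11, 12}) = 7
G(48) = mex({0, 1, 2, 3, 5, 6, 7, 9, 10}) = 4
G(49) = mex({0, 2, 3, 4, 6, 7, 9, 10, 11, 12, 15}) = 1
G(50) = mex({0, 1, 4, 5, 6, 7, 9, 11, 12, 14, 15}) = 2
G(51) = mex({0, 1, 2, 3, 4, 5, 6, 7, 9, 12, 14, 15}) = 8
G(52) = mex({0, 2, 3, 4, 5, 6, 7, 8, 11, 12, 15}) = 1
G(53) = mex({0, 1, 2, 3, 5, 6, 7, 8, 9, 10, 11, 12}) = 4
G(54) = mex({0, 1, 2, 3, 4, 5, 6, 9, 10}) = 7
G(55) = mex({0, 1, 3, 4, 5, 7, 9, 10, 11, 12}) = 2
G(56) = mex({0, 2, 3, 4, 5, 6, 7, 9, 10, 11, 12, 13, 14}) = 1
Therefore G(56) = 1.

1


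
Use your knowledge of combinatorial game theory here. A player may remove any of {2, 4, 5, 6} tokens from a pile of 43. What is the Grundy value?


The subtraction set is S = {2, 4, 5, 6}.
G(k) = mex{ G(k - s) : s in S, s <= k }. We compute iteratively: G(0) = 0.
G(1) = mex({}) = 0
G(2) = mex({0}) = 1
G(3) = mex({0}) = 1
G(4) = mex({0, 1}) = 2
G(5) = mex({0, 1}) = 2
G(6) = mex({0, 1, 2}) = 3
G(7) = mex({0, 1, 2}) = 3
G(8) = mex({1, 2, 3}) = 0
G(9) = mex({1, 2, 3}) = 0
G(10) = mex({0, 2, 3}) = 1
G(11) = mex({0, 2, 3}) = 1
G(12) = mex({0, 1, 3}) = 2
G(13) = mex({0, 1, 3}) = 2
Observe that G(8)..G(13) = 0, 0, 1, 1, 2, 2 repeats G(0)..G(5) = 0, 0, 1, 1, 2, 2.
For k >= max(S) = 6, G(k) is determined by the previous 6 values G(k-6)..G(k-1); a window of 6 consecutive values has recurred shifted by 8, so by induction G(k + 8) = G(k) for all k >= 0: the sequence is periodic from the start with period 8.
One period: G(0..7) = 0, 0, 1, 1, 2, 2, 3, 3.
43 mod 8 = 3, so G(43) = G(3) = 1.

1


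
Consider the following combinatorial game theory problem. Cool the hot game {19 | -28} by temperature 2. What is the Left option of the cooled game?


Original game: {19 | -28} (a switch {a | b} with a > b).
Cooling by t (for t below the temperature (a - b)/2 = 47/2) taxes each move by t: {a | b} cooled by t is {a - t | b + t}.
Cooling amount: t = 2
Cooled Left option: 19 - 2 = 17
Cooled Right option: -28 + 2 = -26
Cooled game: {17 | -26}
Left option = 17

17


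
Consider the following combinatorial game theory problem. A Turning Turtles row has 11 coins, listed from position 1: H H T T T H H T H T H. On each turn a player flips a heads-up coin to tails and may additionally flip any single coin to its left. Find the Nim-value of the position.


Coins: H H T T T H H T H T H
Key fact: a single head at position k behaves exactly like a Nim heap of size k (turning it to T and optionally flipping a coin at j < k corresponds to moving the heap from k to j, or to 0), and heads combine as a disjunctive sum (two heads at the same place would cancel, matching j XOR j = 0). So the Nim-value is the XOR of the 1-indexed positions of the heads.
Face-up positions (1-indexed): [1, 2, 6, 7, 9, 11]
XOR 0 with 1: 0 XOR 1 = 1
XOR 1 with 2: 1 XOR 2 = 3
XOR 3 with 6: 3 XOR 6 = 5
XOR 5 with 7: 5 XOR 7 = 2
XOR 2 with 9: 2 XOR 9 = 11
XOR 11 with 11: 11 XOR 11 = 0
Nim-value = 0

0


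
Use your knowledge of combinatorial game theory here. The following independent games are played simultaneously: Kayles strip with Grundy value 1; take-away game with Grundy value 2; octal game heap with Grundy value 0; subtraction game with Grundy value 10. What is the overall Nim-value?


By the Sprague-Grundy theorem, the Grundy value of a sum of games is the XOR of individual Grundy values.
Kayles strip: Grundy value = 1. Running XOR: 0 XOR 1 = 1
take-away game: Grundy value = 2. Running XOR: 1 XOR 2 = 3
octal game heap: Grundy value = 0. Running XOR: 3 XOR 0 = 3
subtraction game: Grundy value = 10. Running XOR: 3 XOR 10 = 9
The combined Grundy value is 9.

9
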